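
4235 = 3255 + 980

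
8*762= 6096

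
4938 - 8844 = - 3906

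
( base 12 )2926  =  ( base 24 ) 876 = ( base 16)12AE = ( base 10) 4782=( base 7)16641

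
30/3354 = 5/559 = 0.01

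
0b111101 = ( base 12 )51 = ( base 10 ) 61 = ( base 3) 2021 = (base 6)141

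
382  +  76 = 458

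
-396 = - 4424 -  - 4028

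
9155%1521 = 29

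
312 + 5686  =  5998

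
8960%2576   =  1232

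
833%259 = 56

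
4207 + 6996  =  11203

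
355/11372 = 355/11372 = 0.03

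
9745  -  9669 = 76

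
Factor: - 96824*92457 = - 8952056568 = - 2^3*3^2*7^2*13^1 * 19^1*10273^1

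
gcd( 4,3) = 1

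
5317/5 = 1063 + 2/5 = 1063.40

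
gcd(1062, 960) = 6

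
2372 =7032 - 4660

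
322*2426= 781172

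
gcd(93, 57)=3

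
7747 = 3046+4701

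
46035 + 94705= 140740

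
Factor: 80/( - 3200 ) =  -2^( - 3)*5^ ( - 1) = -1/40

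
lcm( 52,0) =0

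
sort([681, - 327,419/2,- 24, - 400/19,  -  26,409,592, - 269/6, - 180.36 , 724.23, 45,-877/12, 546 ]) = [ - 327, - 180.36, - 877/12 ,  -  269/6,-26, - 24,-400/19,  45, 419/2, 409, 546, 592,681, 724.23] 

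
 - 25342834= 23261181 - 48604015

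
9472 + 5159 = 14631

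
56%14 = 0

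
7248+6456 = 13704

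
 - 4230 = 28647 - 32877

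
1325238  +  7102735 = 8427973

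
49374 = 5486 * 9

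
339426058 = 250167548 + 89258510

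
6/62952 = 1/10492 = 0.00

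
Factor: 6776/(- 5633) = -2^3* 7^1* 11^2*43^(  -  1) * 131^( - 1 ) 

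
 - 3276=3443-6719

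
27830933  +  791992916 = 819823849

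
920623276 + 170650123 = 1091273399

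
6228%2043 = 99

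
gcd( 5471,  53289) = 1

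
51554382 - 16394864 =35159518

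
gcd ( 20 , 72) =4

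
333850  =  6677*50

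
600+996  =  1596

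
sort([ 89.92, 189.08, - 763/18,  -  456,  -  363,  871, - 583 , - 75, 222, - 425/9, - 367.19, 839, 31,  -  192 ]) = [  -  583, -456, - 367.19, -363, - 192, - 75, - 425/9,-763/18 , 31,  89.92, 189.08,222, 839, 871 ]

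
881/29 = 30 + 11/29 = 30.38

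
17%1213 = 17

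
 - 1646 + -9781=-11427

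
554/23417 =554/23417 = 0.02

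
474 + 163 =637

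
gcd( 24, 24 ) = 24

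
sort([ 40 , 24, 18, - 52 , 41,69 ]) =[ - 52,18, 24, 40, 41, 69]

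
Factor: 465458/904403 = 2^1*7^1*457^ ( -1 )*1979^( - 1 ) * 33247^1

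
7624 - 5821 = 1803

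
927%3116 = 927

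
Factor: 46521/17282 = 2^ ( - 1 ) * 3^3* 1723^1*8641^( - 1)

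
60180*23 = 1384140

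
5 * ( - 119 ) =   -  595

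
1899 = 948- - 951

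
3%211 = 3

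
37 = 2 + 35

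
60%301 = 60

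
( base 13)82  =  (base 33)37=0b1101010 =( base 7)211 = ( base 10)106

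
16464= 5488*3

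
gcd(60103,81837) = 1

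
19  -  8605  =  -8586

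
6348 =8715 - 2367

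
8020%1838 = 668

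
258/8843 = 258/8843 =0.03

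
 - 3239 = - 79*41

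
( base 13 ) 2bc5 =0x190e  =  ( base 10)6414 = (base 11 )4901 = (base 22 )D5C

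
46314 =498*93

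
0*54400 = 0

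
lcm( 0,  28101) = 0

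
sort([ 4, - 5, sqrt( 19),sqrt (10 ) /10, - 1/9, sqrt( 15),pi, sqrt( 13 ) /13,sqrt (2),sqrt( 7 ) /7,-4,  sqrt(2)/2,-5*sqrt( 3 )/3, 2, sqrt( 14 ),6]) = [ - 5,-4, - 5*sqrt( 3)/3, - 1/9,sqrt(13)/13,sqrt( 10)/10,sqrt( 7)/7,sqrt( 2 )/2, sqrt (2),2, pi, sqrt(14 ),sqrt( 15), 4,sqrt ( 19 ) , 6]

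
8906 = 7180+1726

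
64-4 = 60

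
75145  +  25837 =100982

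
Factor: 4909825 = 5^2*277^1 * 709^1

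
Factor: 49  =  7^2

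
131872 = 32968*4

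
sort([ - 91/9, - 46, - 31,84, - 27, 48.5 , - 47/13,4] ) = [  -  46, - 31  , - 27, - 91/9, - 47/13,4,48.5, 84]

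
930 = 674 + 256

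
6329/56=6329/56 = 113.02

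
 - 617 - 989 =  - 1606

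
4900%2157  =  586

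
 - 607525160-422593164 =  - 1030118324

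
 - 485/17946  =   - 1 + 17461/17946 = - 0.03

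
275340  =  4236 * 65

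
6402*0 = 0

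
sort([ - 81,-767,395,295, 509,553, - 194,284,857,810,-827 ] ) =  [ - 827, -767,  -  194,- 81,  284,295,395,509 , 553,810 , 857 ]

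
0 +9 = 9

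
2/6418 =1/3209 = 0.00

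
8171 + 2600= 10771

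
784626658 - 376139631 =408487027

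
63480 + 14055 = 77535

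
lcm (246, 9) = 738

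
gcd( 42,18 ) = 6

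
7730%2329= 743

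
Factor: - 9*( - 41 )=3^2 * 41^1=369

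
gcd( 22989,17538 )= 237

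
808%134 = 4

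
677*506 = 342562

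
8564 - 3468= 5096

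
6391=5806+585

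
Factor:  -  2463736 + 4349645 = 1885909^1 = 1885909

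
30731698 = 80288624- 49556926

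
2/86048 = 1/43024 = 0.00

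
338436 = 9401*36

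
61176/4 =15294 = 15294.00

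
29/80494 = 29/80494 = 0.00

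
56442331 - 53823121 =2619210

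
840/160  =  21/4 = 5.25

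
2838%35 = 3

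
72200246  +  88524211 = 160724457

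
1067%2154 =1067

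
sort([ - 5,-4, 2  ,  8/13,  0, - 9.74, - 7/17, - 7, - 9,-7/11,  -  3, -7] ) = [-9.74, - 9, - 7, - 7,-5,-4, - 3,  -  7/11,-7/17, 0 , 8/13,2] 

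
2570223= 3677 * 699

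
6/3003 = 2/1001 = 0.00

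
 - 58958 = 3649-62607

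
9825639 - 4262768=5562871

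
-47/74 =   -  47/74 = - 0.64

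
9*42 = 378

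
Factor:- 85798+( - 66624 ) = - 2^1*17^1*4483^1 = - 152422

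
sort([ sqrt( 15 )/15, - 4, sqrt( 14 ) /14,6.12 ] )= [  -  4, sqrt (15)/15, sqrt( 14)/14,6.12 ]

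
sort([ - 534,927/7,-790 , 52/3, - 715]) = [  -  790, - 715, - 534,52/3, 927/7] 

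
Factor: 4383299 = 101^1 * 43399^1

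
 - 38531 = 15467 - 53998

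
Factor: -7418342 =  - 2^1*397^1*9343^1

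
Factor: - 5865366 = - 2^1*3^1 * 13^1*29^1*2593^1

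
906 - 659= 247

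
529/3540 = 529/3540= 0.15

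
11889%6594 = 5295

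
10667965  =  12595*847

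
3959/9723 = 3959/9723 = 0.41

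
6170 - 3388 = 2782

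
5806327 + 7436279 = 13242606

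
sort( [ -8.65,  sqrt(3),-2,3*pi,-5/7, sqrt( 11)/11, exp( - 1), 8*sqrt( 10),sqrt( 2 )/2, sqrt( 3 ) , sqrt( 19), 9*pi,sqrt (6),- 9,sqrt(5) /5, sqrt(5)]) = [ - 9, - 8.65,  -  2,-5/7, sqrt(11 )/11,exp( - 1),sqrt( 5) /5, sqrt(2)/2,  sqrt(3), sqrt(3) , sqrt (5 ),  sqrt (6),sqrt(19), 3 * pi,  8*sqrt(10 ),9*pi ]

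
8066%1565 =241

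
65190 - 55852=9338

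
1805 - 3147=- 1342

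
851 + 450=1301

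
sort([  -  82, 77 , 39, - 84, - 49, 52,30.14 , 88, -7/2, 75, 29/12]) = [  -  84,-82, - 49, - 7/2,29/12, 30.14,39,52,75,77, 88] 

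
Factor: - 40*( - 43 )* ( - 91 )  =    -  156520 = -  2^3*5^1*7^1*13^1 * 43^1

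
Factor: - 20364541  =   - 37^1*79^1*6967^1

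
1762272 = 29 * 60768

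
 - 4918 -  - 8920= 4002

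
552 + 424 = 976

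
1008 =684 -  - 324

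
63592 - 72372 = -8780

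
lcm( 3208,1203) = 9624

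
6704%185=44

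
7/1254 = 7/1254 = 0.01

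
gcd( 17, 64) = 1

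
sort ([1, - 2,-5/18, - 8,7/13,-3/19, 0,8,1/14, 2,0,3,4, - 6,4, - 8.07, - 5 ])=[-8.07, - 8, - 6, - 5, - 2, - 5/18,-3/19, 0, 0, 1/14, 7/13, 1, 2, 3 , 4,4, 8]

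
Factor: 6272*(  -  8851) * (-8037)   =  2^7*3^2*7^2*19^1*47^1 * 53^1 *167^1=446161774464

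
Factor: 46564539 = 3^1*7^1 * 2217359^1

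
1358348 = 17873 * 76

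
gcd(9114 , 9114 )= 9114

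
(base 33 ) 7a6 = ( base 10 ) 7959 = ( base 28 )A47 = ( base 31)88N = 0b1111100010111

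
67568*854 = 57703072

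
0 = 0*2826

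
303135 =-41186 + 344321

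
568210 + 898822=1467032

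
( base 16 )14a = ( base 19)H7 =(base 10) 330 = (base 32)aa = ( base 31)AK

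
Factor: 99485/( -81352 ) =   -  2^( - 3 )*5^1*101^1*197^1*10169^ (-1)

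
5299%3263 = 2036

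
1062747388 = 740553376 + 322194012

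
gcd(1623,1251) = 3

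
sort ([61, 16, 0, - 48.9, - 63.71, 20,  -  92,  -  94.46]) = [ - 94.46,-92, - 63.71,-48.9, 0,16 , 20,  61] 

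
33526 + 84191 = 117717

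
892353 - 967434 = - 75081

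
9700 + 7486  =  17186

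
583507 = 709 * 823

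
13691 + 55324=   69015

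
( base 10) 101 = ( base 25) 41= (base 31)38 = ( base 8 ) 145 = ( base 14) 73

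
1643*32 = 52576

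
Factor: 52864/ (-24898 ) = -2^6 *7^1*211^( - 1 ) = - 448/211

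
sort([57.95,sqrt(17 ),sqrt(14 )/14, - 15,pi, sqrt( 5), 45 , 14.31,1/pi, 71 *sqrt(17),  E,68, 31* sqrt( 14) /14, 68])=[ - 15,sqrt(14) /14,1/pi,sqrt( 5 ), E,  pi, sqrt( 17) , 31*sqrt( 14)/14,14.31,45,  57.95 , 68,68, 71*sqrt(17 )]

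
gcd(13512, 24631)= 1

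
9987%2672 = 1971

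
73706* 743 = 54763558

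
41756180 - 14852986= 26903194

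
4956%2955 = 2001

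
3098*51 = 157998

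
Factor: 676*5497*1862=6919139864 = 2^3*7^2*13^2*19^1* 23^1*239^1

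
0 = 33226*0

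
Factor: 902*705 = 2^1*3^1*5^1*11^1*41^1* 47^1  =  635910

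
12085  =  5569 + 6516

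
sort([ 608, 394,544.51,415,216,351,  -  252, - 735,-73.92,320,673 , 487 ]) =[-735,-252, - 73.92,216, 320,351, 394,415,487, 544.51,608 , 673]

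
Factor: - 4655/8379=-5/9 = - 3^( - 2)*5^1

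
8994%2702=888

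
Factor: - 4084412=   -2^2 * 419^1 * 2437^1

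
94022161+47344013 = 141366174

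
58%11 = 3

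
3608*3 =10824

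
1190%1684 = 1190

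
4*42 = 168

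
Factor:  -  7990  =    -  2^1*5^1*17^1 *47^1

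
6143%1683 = 1094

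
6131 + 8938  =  15069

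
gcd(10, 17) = 1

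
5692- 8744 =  - 3052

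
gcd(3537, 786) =393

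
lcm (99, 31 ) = 3069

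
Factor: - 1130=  - 2^1*5^1  *  113^1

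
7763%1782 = 635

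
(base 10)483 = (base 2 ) 111100011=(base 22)LL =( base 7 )1260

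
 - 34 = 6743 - 6777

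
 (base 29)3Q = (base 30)3N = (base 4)1301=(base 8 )161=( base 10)113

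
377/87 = 4 + 1/3 = 4.33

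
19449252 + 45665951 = 65115203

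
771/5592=257/1864 = 0.14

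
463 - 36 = 427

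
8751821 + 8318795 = 17070616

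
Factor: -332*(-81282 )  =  26985624 = 2^3*3^1*19^1*23^1*31^1*83^1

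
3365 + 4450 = 7815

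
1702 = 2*851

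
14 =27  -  13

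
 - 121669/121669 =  - 1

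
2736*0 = 0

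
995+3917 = 4912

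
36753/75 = 490 + 1/25 = 490.04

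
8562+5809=14371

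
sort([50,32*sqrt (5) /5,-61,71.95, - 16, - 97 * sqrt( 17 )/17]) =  [-61,-97*sqrt( 17 ) /17,- 16, 32*sqrt(5 )/5, 50, 71.95 ]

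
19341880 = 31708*610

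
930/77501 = 930/77501= 0.01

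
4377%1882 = 613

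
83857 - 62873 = 20984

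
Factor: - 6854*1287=  -  8821098= - 2^1 *3^2*11^1 * 13^1*23^1*149^1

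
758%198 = 164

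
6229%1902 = 523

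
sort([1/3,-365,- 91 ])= [ - 365,  -  91,1/3 ] 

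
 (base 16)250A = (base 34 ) 86U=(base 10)9482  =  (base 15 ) 2C22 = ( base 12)55A2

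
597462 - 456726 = 140736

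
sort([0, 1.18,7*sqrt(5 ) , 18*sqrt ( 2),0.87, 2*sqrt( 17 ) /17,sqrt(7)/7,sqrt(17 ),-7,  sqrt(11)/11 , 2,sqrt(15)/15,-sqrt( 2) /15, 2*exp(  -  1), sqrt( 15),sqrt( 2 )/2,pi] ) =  [- 7, - sqrt( 2 ) /15 , 0,sqrt(15 )/15,sqrt(11 )/11, sqrt(7)/7,2*sqrt(17) /17,sqrt(2 )/2,  2*exp (-1 ),0.87,1.18,  2, pi, sqrt(15 ),sqrt(17),7*sqrt(5), 18*sqrt(2 ) ]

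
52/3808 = 13/952 = 0.01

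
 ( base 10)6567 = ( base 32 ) 6d7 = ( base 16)19A7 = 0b1100110100111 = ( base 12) 3973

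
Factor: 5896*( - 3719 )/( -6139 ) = 2^3*7^( - 1)*11^1*67^1 *877^( - 1 ) * 3719^1 = 21927224/6139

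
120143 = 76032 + 44111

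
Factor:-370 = -2^1*5^1*37^1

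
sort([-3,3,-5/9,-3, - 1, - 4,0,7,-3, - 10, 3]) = [ - 10, - 4,- 3, - 3 , - 3, - 1, - 5/9,0, 3,3,7]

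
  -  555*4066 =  - 2256630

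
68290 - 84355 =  - 16065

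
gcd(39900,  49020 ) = 1140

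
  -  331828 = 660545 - 992373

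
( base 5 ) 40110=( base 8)4742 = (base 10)2530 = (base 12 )156A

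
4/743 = 4/743=0.01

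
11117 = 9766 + 1351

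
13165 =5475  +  7690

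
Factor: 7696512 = 2^7 * 3^3*17^1*131^1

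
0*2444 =0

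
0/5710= 0 = 0.00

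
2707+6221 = 8928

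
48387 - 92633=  - 44246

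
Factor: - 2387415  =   - 3^1*5^1*159161^1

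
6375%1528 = 263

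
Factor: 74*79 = 2^1 * 37^1*79^1 = 5846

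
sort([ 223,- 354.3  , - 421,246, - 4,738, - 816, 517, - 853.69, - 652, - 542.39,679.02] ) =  [  -  853.69, - 816, - 652,-542.39, - 421,  -  354.3, - 4,223, 246, 517,679.02, 738]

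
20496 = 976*21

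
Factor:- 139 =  - 139^1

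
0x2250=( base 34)7kc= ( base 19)1566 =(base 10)8784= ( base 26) CPM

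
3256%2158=1098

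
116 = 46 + 70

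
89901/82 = 89901/82 = 1096.35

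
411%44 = 15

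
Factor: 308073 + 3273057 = 2^1*3^1*5^1 * 7^1*17053^1=3581130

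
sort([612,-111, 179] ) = [ - 111,179,612 ] 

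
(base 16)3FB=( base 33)ut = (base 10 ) 1019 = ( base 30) 13t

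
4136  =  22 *188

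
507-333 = 174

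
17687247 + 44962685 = 62649932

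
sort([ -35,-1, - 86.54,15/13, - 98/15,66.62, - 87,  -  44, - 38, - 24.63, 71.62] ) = [ - 87, - 86.54,  -  44, - 38, - 35, - 24.63, - 98/15 ,- 1,15/13 , 66.62,71.62 ] 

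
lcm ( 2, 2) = 2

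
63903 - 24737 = 39166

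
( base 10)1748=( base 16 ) 6D4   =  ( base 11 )134A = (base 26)2F6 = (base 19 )4g0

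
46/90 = 23/45 = 0.51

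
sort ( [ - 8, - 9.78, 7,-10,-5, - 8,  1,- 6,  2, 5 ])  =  [ - 10, - 9.78,- 8,-8, -6,-5,  1, 2, 5,7 ] 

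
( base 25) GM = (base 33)CQ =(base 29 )EG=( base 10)422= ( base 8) 646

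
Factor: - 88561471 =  - 67^1*1321813^1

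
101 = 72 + 29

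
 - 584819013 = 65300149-650119162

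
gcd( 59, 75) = 1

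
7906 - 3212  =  4694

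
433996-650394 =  - 216398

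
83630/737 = 113  +  349/737 = 113.47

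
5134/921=5134/921 = 5.57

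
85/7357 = 85/7357 = 0.01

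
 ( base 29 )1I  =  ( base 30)1h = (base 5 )142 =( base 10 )47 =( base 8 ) 57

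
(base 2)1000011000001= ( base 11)324a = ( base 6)31505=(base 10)4289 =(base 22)8IL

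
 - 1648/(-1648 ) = 1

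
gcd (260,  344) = 4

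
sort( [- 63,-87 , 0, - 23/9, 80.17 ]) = [ - 87,-63, - 23/9, 0, 80.17]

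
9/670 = 9/670 = 0.01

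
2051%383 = 136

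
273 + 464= 737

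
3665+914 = 4579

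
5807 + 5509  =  11316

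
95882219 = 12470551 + 83411668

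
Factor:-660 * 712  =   - 2^5 * 3^1*5^1*11^1*89^1 = -469920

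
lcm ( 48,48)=48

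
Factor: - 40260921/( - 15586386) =13420307/5195462 = 2^( - 1 )*37^2*163^( - 1)*9803^1*15937^( - 1)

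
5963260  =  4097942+1865318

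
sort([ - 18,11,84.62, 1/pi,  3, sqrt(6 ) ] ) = [ - 18,1/pi, sqrt(6 ),3, 11,84.62]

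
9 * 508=4572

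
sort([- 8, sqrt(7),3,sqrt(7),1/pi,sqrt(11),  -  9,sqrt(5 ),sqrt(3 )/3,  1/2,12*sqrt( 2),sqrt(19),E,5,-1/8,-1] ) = [ - 9,-8,-1, - 1/8 , 1/pi, 1/2,sqrt ( 3)/3, sqrt(5),sqrt ( 7 ),sqrt( 7),  E,3,sqrt(11), sqrt( 19),5,12*sqrt( 2)]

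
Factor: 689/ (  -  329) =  - 7^ ( - 1 )*13^1*47^( - 1 )*53^1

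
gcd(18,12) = 6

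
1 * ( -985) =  - 985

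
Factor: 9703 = 31^1*313^1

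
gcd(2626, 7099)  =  1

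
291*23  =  6693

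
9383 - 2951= 6432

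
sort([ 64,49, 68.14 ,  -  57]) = [ - 57, 49, 64, 68.14]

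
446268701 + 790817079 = 1237085780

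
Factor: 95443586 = 2^1 * 7^1*101^1*67499^1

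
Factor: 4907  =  7^1*701^1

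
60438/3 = 20146=   20146.00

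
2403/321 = 7 + 52/107 = 7.49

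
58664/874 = 67 + 53/437 = 67.12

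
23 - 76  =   - 53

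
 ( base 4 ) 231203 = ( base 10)2915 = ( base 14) 10C3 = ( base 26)483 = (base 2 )101101100011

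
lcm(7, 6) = 42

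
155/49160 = 31/9832 = 0.00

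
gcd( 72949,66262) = 1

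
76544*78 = 5970432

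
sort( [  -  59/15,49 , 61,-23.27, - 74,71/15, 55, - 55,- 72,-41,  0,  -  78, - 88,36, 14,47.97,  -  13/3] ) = [ - 88,-78 ,  -  74, - 72 , - 55,  -  41, - 23.27,  -  13/3,-59/15, 0,  71/15, 14 , 36,47.97,49 , 55,61]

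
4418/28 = 157+11/14 = 157.79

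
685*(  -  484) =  - 331540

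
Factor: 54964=2^2*7^1*13^1*151^1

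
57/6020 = 57/6020 = 0.01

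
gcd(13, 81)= 1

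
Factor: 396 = 2^2 * 3^2*11^1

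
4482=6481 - 1999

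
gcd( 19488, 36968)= 8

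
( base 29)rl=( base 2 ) 1100100100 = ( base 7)2226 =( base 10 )804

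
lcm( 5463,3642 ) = 10926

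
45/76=45/76 = 0.59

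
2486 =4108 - 1622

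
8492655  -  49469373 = - 40976718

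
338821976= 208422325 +130399651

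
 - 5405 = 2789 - 8194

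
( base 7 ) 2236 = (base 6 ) 3431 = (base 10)811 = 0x32b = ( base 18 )291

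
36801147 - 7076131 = 29725016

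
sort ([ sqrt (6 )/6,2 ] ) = [ sqrt( 6)/6, 2]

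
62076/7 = 8868 = 8868.00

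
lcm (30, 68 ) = 1020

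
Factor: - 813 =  -3^1* 271^1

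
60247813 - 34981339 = 25266474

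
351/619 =351/619 = 0.57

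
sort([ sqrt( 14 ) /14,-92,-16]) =[-92, - 16,sqrt(14)/14]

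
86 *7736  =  665296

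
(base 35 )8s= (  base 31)9T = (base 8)464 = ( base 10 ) 308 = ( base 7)620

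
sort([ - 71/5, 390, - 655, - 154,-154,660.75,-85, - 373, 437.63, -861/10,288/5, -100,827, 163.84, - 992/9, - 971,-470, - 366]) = [ - 971, - 655, - 470, - 373, - 366, - 154 , - 154 , - 992/9,-100, - 861/10  , - 85,  -  71/5,  288/5,163.84,390,  437.63,660.75,827 ] 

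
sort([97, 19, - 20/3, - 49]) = [-49, - 20/3, 19, 97] 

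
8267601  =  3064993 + 5202608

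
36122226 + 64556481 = 100678707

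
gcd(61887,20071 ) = 1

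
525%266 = 259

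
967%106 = 13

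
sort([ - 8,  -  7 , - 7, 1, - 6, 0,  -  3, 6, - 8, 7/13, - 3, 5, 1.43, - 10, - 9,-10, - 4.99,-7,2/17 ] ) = [ - 10, - 10, - 9, - 8, - 8, - 7  , - 7,-7, - 6, - 4.99,  -  3, - 3,0, 2/17, 7/13, 1, 1.43, 5, 6 ]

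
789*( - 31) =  - 24459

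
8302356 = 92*90243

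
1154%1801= 1154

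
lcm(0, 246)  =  0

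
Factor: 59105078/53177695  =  2^1*5^( - 1)*23^1*37^(-1)*89^1* 223^(-1)*1289^ (-1) * 14437^1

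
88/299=88/299 = 0.29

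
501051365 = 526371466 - 25320101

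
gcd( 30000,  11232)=48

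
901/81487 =901/81487 = 0.01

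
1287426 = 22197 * 58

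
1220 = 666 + 554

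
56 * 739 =41384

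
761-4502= - 3741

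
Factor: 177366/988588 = 2^( - 1)*3^1 * 7^1*41^1*101^(-1 ) * 103^1*2447^( - 1) = 88683/494294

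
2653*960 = 2546880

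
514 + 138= 652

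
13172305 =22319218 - 9146913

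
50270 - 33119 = 17151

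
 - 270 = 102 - 372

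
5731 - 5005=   726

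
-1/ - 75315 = 1/75315=0.00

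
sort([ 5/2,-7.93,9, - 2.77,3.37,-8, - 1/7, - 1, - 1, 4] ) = [-8,- 7.93, - 2.77 , - 1,-1, -1/7,5/2,3.37, 4 , 9]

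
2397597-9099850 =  - 6702253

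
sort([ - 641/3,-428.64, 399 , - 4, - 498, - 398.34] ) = [ - 498, - 428.64, - 398.34, - 641/3, - 4, 399]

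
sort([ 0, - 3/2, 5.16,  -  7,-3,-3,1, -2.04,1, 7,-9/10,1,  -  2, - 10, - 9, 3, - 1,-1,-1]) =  [-10, - 9, - 7 , - 3 ,-3,  -  2.04, - 2,-3/2, - 1, - 1,-1,-9/10, 0,1,1,1,3, 5.16,7 ] 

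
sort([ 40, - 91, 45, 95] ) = [  -  91,40, 45, 95] 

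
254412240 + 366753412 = 621165652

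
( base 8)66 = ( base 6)130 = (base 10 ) 54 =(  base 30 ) 1O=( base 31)1n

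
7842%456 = 90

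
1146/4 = 573/2 = 286.50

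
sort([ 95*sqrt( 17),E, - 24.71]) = [ - 24.71, E, 95*sqrt( 17)] 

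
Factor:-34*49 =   -  1666 = - 2^1*7^2*17^1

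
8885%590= 35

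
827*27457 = 22706939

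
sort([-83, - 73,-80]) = [ - 83, - 80, - 73 ]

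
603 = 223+380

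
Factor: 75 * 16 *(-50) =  - 2^5*3^1*5^4= - 60000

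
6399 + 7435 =13834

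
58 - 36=22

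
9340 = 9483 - 143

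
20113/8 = 2514+1/8 = 2514.12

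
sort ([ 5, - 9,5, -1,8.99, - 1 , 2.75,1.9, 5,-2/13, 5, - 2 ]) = [-9 , - 2, - 1, - 1,  -  2/13,1.9,2.75,5 , 5,5,5,8.99]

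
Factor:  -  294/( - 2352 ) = 2^( - 3 )= 1/8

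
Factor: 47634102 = 2^1*3^3 * 17^1*19^1*2731^1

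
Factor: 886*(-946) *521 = -436679276 =- 2^2*11^1 * 43^1*443^1*521^1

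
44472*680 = 30240960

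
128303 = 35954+92349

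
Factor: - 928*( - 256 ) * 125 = 29696000  =  2^13*5^3 * 29^1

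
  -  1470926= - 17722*83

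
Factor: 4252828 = 2^2 *31^1*34297^1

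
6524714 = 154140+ 6370574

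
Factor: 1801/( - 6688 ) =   -  2^( - 5)*11^(-1 )  *  19^( - 1)*1801^1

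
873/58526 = 873/58526 = 0.01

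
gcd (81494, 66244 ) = 2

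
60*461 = 27660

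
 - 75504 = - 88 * 858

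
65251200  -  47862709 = 17388491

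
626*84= 52584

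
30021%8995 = 3036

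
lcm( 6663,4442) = 13326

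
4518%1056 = 294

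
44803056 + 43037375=87840431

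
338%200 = 138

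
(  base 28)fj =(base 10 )439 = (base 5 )3224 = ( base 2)110110111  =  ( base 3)121021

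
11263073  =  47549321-36286248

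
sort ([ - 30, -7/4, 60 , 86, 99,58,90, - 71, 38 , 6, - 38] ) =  [ - 71, - 38, -30, - 7/4 , 6, 38,58, 60,86, 90,99]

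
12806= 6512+6294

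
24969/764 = 32 + 521/764 =32.68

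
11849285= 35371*335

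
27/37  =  27/37 = 0.73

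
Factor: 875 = 5^3*7^1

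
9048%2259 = 12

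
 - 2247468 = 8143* (-276 )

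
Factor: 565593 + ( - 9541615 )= - 2^1*11^2*29^1*1279^1 = -8976022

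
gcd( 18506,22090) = 2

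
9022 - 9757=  - 735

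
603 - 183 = 420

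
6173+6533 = 12706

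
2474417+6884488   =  9358905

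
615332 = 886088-270756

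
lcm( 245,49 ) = 245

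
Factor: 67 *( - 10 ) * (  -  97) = 64990 = 2^1*5^1*67^1*97^1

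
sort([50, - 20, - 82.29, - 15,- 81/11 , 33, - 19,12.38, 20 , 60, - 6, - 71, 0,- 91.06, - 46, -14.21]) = [-91.06, -82.29, - 71,-46 , - 20,-19 ,-15, - 14.21,  -  81/11,  -  6, 0, 12.38,  20, 33,  50, 60] 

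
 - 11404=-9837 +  - 1567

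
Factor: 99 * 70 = 2^1*3^2*5^1*7^1*11^1 = 6930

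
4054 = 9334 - 5280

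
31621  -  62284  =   - 30663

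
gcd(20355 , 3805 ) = 5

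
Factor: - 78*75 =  - 5850 = - 2^1*3^2*5^2*13^1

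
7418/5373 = 7418/5373= 1.38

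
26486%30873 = 26486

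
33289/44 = 33289/44 = 756.57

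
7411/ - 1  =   - 7411/1 = -7411.00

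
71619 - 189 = 71430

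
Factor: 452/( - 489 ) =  - 2^2*3^( - 1 )*113^1  *163^( - 1)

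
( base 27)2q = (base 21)3h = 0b1010000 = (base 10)80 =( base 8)120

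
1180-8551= - 7371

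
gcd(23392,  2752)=1376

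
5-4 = 1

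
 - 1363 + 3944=2581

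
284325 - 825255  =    -  540930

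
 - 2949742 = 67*( - 44026)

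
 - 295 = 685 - 980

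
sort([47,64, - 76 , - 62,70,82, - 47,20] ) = [ - 76, - 62, - 47,20,47,64, 70, 82 ] 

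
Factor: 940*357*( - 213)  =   - 71478540 =-2^2*3^2*5^1 * 7^1* 17^1*47^1 * 71^1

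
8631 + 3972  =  12603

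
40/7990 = 4/799 = 0.01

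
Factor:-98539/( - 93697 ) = 7^2*43^(-1 )*2011^1*2179^( -1 ) 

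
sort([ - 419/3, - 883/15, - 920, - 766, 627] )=[ - 920, - 766,-419/3,-883/15,627]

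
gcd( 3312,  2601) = 9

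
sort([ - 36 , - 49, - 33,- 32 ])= [ - 49,-36, - 33,-32]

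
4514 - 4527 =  - 13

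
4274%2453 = 1821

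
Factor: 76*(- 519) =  -2^2*3^1*19^1 * 173^1 = - 39444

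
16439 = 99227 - 82788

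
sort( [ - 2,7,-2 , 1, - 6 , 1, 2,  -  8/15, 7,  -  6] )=[ - 6, - 6, - 2, - 2, - 8/15,1,1,2,7, 7 ] 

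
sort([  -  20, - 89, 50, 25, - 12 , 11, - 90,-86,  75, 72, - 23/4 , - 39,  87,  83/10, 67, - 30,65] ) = [ - 90,-89, -86,-39, - 30,  -  20 , -12, - 23/4, 83/10,11,25, 50,65, 67,72,75,87] 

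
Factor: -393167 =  - 19^1*20693^1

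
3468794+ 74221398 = 77690192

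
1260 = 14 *90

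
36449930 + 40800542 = 77250472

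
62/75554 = 31/37777= 0.00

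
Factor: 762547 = 762547^1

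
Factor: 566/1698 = 3^( - 1) = 1/3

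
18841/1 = 18841 = 18841.00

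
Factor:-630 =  - 2^1*3^2*5^1*7^1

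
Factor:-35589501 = -3^2*739^1 * 5351^1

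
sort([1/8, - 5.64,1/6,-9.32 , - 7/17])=[ - 9.32, - 5.64,-7/17 , 1/8,1/6] 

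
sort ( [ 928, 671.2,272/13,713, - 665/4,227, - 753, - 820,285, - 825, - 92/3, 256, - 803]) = [ - 825,-820, - 803, - 753, - 665/4, - 92/3 , 272/13,227,256, 285,671.2,713,928 ]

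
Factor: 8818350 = 2^1*3^1*5^2*58789^1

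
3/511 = 3/511=0.01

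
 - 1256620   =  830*( - 1514)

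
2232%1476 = 756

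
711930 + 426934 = 1138864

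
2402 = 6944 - 4542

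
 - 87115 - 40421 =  - 127536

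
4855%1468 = 451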